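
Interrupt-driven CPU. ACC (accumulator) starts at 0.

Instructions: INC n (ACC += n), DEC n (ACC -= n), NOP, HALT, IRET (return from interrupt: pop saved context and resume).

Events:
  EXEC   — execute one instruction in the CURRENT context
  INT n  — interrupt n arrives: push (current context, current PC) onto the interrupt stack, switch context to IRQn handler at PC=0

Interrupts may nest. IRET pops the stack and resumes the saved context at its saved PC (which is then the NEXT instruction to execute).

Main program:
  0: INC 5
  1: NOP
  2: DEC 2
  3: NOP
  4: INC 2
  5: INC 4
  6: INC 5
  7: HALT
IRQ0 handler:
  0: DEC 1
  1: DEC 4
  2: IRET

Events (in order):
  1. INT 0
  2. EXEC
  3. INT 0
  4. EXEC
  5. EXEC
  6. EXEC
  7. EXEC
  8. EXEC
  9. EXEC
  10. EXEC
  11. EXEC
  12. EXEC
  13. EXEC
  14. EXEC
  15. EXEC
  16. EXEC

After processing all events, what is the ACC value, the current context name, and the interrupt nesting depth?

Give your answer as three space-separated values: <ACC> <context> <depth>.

Event 1 (INT 0): INT 0 arrives: push (MAIN, PC=0), enter IRQ0 at PC=0 (depth now 1)
Event 2 (EXEC): [IRQ0] PC=0: DEC 1 -> ACC=-1
Event 3 (INT 0): INT 0 arrives: push (IRQ0, PC=1), enter IRQ0 at PC=0 (depth now 2)
Event 4 (EXEC): [IRQ0] PC=0: DEC 1 -> ACC=-2
Event 5 (EXEC): [IRQ0] PC=1: DEC 4 -> ACC=-6
Event 6 (EXEC): [IRQ0] PC=2: IRET -> resume IRQ0 at PC=1 (depth now 1)
Event 7 (EXEC): [IRQ0] PC=1: DEC 4 -> ACC=-10
Event 8 (EXEC): [IRQ0] PC=2: IRET -> resume MAIN at PC=0 (depth now 0)
Event 9 (EXEC): [MAIN] PC=0: INC 5 -> ACC=-5
Event 10 (EXEC): [MAIN] PC=1: NOP
Event 11 (EXEC): [MAIN] PC=2: DEC 2 -> ACC=-7
Event 12 (EXEC): [MAIN] PC=3: NOP
Event 13 (EXEC): [MAIN] PC=4: INC 2 -> ACC=-5
Event 14 (EXEC): [MAIN] PC=5: INC 4 -> ACC=-1
Event 15 (EXEC): [MAIN] PC=6: INC 5 -> ACC=4
Event 16 (EXEC): [MAIN] PC=7: HALT

Answer: 4 MAIN 0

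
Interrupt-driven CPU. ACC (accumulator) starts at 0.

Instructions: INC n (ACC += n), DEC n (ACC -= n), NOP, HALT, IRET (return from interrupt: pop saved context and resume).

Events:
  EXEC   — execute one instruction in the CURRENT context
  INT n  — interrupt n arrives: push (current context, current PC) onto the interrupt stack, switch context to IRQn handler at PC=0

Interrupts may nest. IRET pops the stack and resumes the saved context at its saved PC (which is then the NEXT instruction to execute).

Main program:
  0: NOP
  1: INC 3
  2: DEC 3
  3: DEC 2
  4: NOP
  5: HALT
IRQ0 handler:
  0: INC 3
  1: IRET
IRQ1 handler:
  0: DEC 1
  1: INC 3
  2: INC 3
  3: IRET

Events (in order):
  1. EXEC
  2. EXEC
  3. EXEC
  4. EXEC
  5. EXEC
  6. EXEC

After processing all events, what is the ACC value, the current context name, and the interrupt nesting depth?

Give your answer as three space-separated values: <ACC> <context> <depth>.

Event 1 (EXEC): [MAIN] PC=0: NOP
Event 2 (EXEC): [MAIN] PC=1: INC 3 -> ACC=3
Event 3 (EXEC): [MAIN] PC=2: DEC 3 -> ACC=0
Event 4 (EXEC): [MAIN] PC=3: DEC 2 -> ACC=-2
Event 5 (EXEC): [MAIN] PC=4: NOP
Event 6 (EXEC): [MAIN] PC=5: HALT

Answer: -2 MAIN 0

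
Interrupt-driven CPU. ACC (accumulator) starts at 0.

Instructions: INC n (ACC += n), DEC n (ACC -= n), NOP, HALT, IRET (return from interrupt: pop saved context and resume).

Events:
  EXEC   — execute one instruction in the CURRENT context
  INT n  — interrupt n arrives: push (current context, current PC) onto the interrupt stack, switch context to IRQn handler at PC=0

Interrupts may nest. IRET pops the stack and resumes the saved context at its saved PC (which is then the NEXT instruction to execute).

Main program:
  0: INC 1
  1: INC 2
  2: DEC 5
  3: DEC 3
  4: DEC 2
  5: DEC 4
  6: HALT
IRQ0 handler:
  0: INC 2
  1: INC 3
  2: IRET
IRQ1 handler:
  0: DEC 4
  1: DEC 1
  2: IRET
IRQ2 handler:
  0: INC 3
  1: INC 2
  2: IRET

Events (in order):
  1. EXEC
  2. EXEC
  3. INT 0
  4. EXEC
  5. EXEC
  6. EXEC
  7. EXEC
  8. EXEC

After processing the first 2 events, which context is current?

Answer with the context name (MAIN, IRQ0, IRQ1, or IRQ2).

Event 1 (EXEC): [MAIN] PC=0: INC 1 -> ACC=1
Event 2 (EXEC): [MAIN] PC=1: INC 2 -> ACC=3

Answer: MAIN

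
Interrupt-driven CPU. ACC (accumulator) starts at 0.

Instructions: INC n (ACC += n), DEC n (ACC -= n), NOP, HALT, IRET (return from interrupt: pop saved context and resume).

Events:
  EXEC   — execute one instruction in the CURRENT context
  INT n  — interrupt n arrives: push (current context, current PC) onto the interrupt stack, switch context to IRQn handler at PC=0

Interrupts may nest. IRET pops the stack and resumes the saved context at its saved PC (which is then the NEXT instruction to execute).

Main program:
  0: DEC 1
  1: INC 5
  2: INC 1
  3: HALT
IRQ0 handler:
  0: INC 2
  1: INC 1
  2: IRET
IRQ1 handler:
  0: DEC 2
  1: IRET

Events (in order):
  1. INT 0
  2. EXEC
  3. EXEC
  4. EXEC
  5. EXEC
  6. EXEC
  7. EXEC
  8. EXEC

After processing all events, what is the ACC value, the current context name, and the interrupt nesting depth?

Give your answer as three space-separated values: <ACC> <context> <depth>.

Answer: 8 MAIN 0

Derivation:
Event 1 (INT 0): INT 0 arrives: push (MAIN, PC=0), enter IRQ0 at PC=0 (depth now 1)
Event 2 (EXEC): [IRQ0] PC=0: INC 2 -> ACC=2
Event 3 (EXEC): [IRQ0] PC=1: INC 1 -> ACC=3
Event 4 (EXEC): [IRQ0] PC=2: IRET -> resume MAIN at PC=0 (depth now 0)
Event 5 (EXEC): [MAIN] PC=0: DEC 1 -> ACC=2
Event 6 (EXEC): [MAIN] PC=1: INC 5 -> ACC=7
Event 7 (EXEC): [MAIN] PC=2: INC 1 -> ACC=8
Event 8 (EXEC): [MAIN] PC=3: HALT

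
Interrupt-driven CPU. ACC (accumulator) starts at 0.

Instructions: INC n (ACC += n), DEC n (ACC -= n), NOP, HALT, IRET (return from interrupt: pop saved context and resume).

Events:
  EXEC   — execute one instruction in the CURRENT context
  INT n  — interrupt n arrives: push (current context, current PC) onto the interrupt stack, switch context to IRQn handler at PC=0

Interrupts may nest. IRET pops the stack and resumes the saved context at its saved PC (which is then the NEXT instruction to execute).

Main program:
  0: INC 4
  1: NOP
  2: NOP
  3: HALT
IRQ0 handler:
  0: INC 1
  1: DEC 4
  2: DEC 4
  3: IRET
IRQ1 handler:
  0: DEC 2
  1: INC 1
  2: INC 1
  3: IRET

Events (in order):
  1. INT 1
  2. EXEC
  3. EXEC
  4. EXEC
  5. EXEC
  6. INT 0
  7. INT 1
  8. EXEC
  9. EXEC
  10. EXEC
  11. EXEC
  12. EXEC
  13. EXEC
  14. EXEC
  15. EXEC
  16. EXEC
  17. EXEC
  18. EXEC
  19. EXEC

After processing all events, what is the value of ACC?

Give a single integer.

Event 1 (INT 1): INT 1 arrives: push (MAIN, PC=0), enter IRQ1 at PC=0 (depth now 1)
Event 2 (EXEC): [IRQ1] PC=0: DEC 2 -> ACC=-2
Event 3 (EXEC): [IRQ1] PC=1: INC 1 -> ACC=-1
Event 4 (EXEC): [IRQ1] PC=2: INC 1 -> ACC=0
Event 5 (EXEC): [IRQ1] PC=3: IRET -> resume MAIN at PC=0 (depth now 0)
Event 6 (INT 0): INT 0 arrives: push (MAIN, PC=0), enter IRQ0 at PC=0 (depth now 1)
Event 7 (INT 1): INT 1 arrives: push (IRQ0, PC=0), enter IRQ1 at PC=0 (depth now 2)
Event 8 (EXEC): [IRQ1] PC=0: DEC 2 -> ACC=-2
Event 9 (EXEC): [IRQ1] PC=1: INC 1 -> ACC=-1
Event 10 (EXEC): [IRQ1] PC=2: INC 1 -> ACC=0
Event 11 (EXEC): [IRQ1] PC=3: IRET -> resume IRQ0 at PC=0 (depth now 1)
Event 12 (EXEC): [IRQ0] PC=0: INC 1 -> ACC=1
Event 13 (EXEC): [IRQ0] PC=1: DEC 4 -> ACC=-3
Event 14 (EXEC): [IRQ0] PC=2: DEC 4 -> ACC=-7
Event 15 (EXEC): [IRQ0] PC=3: IRET -> resume MAIN at PC=0 (depth now 0)
Event 16 (EXEC): [MAIN] PC=0: INC 4 -> ACC=-3
Event 17 (EXEC): [MAIN] PC=1: NOP
Event 18 (EXEC): [MAIN] PC=2: NOP
Event 19 (EXEC): [MAIN] PC=3: HALT

Answer: -3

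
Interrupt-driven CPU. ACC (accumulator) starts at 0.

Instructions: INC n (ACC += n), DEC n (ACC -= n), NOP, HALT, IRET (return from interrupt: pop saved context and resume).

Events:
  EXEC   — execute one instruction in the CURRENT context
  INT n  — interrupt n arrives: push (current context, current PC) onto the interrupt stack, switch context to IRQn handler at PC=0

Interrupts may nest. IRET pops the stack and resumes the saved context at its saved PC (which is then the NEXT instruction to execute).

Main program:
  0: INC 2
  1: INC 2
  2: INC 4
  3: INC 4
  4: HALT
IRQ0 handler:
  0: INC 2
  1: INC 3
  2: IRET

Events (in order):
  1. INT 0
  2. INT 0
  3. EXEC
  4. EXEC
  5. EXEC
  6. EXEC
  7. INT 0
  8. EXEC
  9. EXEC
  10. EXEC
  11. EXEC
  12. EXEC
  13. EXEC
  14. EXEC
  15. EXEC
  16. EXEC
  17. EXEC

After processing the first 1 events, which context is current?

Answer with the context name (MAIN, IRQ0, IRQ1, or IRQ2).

Answer: IRQ0

Derivation:
Event 1 (INT 0): INT 0 arrives: push (MAIN, PC=0), enter IRQ0 at PC=0 (depth now 1)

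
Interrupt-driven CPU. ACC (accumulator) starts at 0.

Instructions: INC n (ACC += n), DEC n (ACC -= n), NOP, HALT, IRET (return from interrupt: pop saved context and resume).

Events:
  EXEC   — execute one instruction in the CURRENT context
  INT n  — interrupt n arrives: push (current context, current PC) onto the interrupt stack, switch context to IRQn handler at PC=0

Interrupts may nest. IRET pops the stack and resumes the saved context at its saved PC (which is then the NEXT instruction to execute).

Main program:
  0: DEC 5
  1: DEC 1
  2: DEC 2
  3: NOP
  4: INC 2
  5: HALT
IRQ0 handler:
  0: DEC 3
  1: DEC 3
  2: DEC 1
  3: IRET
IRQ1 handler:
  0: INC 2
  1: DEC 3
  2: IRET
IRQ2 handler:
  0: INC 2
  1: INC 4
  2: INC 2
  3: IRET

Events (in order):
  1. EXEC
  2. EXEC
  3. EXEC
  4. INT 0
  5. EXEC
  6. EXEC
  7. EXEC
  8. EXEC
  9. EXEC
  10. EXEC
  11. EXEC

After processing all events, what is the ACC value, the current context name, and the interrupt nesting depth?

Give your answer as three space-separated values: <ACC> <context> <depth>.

Answer: -13 MAIN 0

Derivation:
Event 1 (EXEC): [MAIN] PC=0: DEC 5 -> ACC=-5
Event 2 (EXEC): [MAIN] PC=1: DEC 1 -> ACC=-6
Event 3 (EXEC): [MAIN] PC=2: DEC 2 -> ACC=-8
Event 4 (INT 0): INT 0 arrives: push (MAIN, PC=3), enter IRQ0 at PC=0 (depth now 1)
Event 5 (EXEC): [IRQ0] PC=0: DEC 3 -> ACC=-11
Event 6 (EXEC): [IRQ0] PC=1: DEC 3 -> ACC=-14
Event 7 (EXEC): [IRQ0] PC=2: DEC 1 -> ACC=-15
Event 8 (EXEC): [IRQ0] PC=3: IRET -> resume MAIN at PC=3 (depth now 0)
Event 9 (EXEC): [MAIN] PC=3: NOP
Event 10 (EXEC): [MAIN] PC=4: INC 2 -> ACC=-13
Event 11 (EXEC): [MAIN] PC=5: HALT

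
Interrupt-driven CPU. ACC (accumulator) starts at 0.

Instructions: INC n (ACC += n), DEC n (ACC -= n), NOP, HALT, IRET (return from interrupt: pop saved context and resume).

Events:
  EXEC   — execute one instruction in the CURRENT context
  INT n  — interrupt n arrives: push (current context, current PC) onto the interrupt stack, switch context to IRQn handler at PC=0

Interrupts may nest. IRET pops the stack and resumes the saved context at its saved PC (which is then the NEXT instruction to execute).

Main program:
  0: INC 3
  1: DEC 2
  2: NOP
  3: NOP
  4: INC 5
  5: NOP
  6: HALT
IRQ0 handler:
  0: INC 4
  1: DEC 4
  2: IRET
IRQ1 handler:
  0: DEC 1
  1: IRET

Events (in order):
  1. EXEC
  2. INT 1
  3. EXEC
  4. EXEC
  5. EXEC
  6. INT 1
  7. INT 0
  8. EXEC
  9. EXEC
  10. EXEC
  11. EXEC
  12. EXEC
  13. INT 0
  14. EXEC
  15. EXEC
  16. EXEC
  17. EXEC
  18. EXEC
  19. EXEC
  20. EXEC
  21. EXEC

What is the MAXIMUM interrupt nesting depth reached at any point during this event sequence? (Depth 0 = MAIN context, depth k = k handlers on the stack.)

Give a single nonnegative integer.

Event 1 (EXEC): [MAIN] PC=0: INC 3 -> ACC=3 [depth=0]
Event 2 (INT 1): INT 1 arrives: push (MAIN, PC=1), enter IRQ1 at PC=0 (depth now 1) [depth=1]
Event 3 (EXEC): [IRQ1] PC=0: DEC 1 -> ACC=2 [depth=1]
Event 4 (EXEC): [IRQ1] PC=1: IRET -> resume MAIN at PC=1 (depth now 0) [depth=0]
Event 5 (EXEC): [MAIN] PC=1: DEC 2 -> ACC=0 [depth=0]
Event 6 (INT 1): INT 1 arrives: push (MAIN, PC=2), enter IRQ1 at PC=0 (depth now 1) [depth=1]
Event 7 (INT 0): INT 0 arrives: push (IRQ1, PC=0), enter IRQ0 at PC=0 (depth now 2) [depth=2]
Event 8 (EXEC): [IRQ0] PC=0: INC 4 -> ACC=4 [depth=2]
Event 9 (EXEC): [IRQ0] PC=1: DEC 4 -> ACC=0 [depth=2]
Event 10 (EXEC): [IRQ0] PC=2: IRET -> resume IRQ1 at PC=0 (depth now 1) [depth=1]
Event 11 (EXEC): [IRQ1] PC=0: DEC 1 -> ACC=-1 [depth=1]
Event 12 (EXEC): [IRQ1] PC=1: IRET -> resume MAIN at PC=2 (depth now 0) [depth=0]
Event 13 (INT 0): INT 0 arrives: push (MAIN, PC=2), enter IRQ0 at PC=0 (depth now 1) [depth=1]
Event 14 (EXEC): [IRQ0] PC=0: INC 4 -> ACC=3 [depth=1]
Event 15 (EXEC): [IRQ0] PC=1: DEC 4 -> ACC=-1 [depth=1]
Event 16 (EXEC): [IRQ0] PC=2: IRET -> resume MAIN at PC=2 (depth now 0) [depth=0]
Event 17 (EXEC): [MAIN] PC=2: NOP [depth=0]
Event 18 (EXEC): [MAIN] PC=3: NOP [depth=0]
Event 19 (EXEC): [MAIN] PC=4: INC 5 -> ACC=4 [depth=0]
Event 20 (EXEC): [MAIN] PC=5: NOP [depth=0]
Event 21 (EXEC): [MAIN] PC=6: HALT [depth=0]
Max depth observed: 2

Answer: 2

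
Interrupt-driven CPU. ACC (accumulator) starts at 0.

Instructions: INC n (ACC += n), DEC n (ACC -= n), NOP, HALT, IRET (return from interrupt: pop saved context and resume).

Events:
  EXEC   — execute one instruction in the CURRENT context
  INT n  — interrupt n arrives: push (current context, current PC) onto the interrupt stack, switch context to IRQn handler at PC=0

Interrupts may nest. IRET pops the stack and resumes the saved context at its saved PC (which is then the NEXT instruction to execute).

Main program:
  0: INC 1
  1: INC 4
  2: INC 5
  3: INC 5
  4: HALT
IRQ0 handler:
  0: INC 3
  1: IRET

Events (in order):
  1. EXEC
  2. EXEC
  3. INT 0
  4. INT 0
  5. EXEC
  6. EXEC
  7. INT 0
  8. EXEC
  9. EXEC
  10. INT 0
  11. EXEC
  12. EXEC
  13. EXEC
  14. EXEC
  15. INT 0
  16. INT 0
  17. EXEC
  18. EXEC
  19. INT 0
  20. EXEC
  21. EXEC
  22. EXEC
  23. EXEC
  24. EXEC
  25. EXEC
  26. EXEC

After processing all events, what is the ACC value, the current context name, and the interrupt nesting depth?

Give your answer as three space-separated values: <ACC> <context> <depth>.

Answer: 36 MAIN 0

Derivation:
Event 1 (EXEC): [MAIN] PC=0: INC 1 -> ACC=1
Event 2 (EXEC): [MAIN] PC=1: INC 4 -> ACC=5
Event 3 (INT 0): INT 0 arrives: push (MAIN, PC=2), enter IRQ0 at PC=0 (depth now 1)
Event 4 (INT 0): INT 0 arrives: push (IRQ0, PC=0), enter IRQ0 at PC=0 (depth now 2)
Event 5 (EXEC): [IRQ0] PC=0: INC 3 -> ACC=8
Event 6 (EXEC): [IRQ0] PC=1: IRET -> resume IRQ0 at PC=0 (depth now 1)
Event 7 (INT 0): INT 0 arrives: push (IRQ0, PC=0), enter IRQ0 at PC=0 (depth now 2)
Event 8 (EXEC): [IRQ0] PC=0: INC 3 -> ACC=11
Event 9 (EXEC): [IRQ0] PC=1: IRET -> resume IRQ0 at PC=0 (depth now 1)
Event 10 (INT 0): INT 0 arrives: push (IRQ0, PC=0), enter IRQ0 at PC=0 (depth now 2)
Event 11 (EXEC): [IRQ0] PC=0: INC 3 -> ACC=14
Event 12 (EXEC): [IRQ0] PC=1: IRET -> resume IRQ0 at PC=0 (depth now 1)
Event 13 (EXEC): [IRQ0] PC=0: INC 3 -> ACC=17
Event 14 (EXEC): [IRQ0] PC=1: IRET -> resume MAIN at PC=2 (depth now 0)
Event 15 (INT 0): INT 0 arrives: push (MAIN, PC=2), enter IRQ0 at PC=0 (depth now 1)
Event 16 (INT 0): INT 0 arrives: push (IRQ0, PC=0), enter IRQ0 at PC=0 (depth now 2)
Event 17 (EXEC): [IRQ0] PC=0: INC 3 -> ACC=20
Event 18 (EXEC): [IRQ0] PC=1: IRET -> resume IRQ0 at PC=0 (depth now 1)
Event 19 (INT 0): INT 0 arrives: push (IRQ0, PC=0), enter IRQ0 at PC=0 (depth now 2)
Event 20 (EXEC): [IRQ0] PC=0: INC 3 -> ACC=23
Event 21 (EXEC): [IRQ0] PC=1: IRET -> resume IRQ0 at PC=0 (depth now 1)
Event 22 (EXEC): [IRQ0] PC=0: INC 3 -> ACC=26
Event 23 (EXEC): [IRQ0] PC=1: IRET -> resume MAIN at PC=2 (depth now 0)
Event 24 (EXEC): [MAIN] PC=2: INC 5 -> ACC=31
Event 25 (EXEC): [MAIN] PC=3: INC 5 -> ACC=36
Event 26 (EXEC): [MAIN] PC=4: HALT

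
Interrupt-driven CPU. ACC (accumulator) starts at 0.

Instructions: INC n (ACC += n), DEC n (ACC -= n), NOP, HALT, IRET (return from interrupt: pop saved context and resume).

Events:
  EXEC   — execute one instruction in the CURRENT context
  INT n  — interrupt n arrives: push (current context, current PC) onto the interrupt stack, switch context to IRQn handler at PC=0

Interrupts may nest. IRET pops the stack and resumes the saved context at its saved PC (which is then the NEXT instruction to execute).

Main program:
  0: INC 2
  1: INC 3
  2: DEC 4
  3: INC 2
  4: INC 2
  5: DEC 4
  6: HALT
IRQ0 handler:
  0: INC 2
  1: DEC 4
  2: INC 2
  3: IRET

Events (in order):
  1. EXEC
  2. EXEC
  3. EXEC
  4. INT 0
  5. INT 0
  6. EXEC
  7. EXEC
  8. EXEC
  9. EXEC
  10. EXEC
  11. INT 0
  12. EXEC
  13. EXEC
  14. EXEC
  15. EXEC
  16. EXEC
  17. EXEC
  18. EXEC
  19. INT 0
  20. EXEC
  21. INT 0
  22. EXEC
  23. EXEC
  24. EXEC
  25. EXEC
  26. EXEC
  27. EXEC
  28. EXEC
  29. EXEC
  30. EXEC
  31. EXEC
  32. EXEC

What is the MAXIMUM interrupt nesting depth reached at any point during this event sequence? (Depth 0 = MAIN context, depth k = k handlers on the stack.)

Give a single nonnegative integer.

Answer: 2

Derivation:
Event 1 (EXEC): [MAIN] PC=0: INC 2 -> ACC=2 [depth=0]
Event 2 (EXEC): [MAIN] PC=1: INC 3 -> ACC=5 [depth=0]
Event 3 (EXEC): [MAIN] PC=2: DEC 4 -> ACC=1 [depth=0]
Event 4 (INT 0): INT 0 arrives: push (MAIN, PC=3), enter IRQ0 at PC=0 (depth now 1) [depth=1]
Event 5 (INT 0): INT 0 arrives: push (IRQ0, PC=0), enter IRQ0 at PC=0 (depth now 2) [depth=2]
Event 6 (EXEC): [IRQ0] PC=0: INC 2 -> ACC=3 [depth=2]
Event 7 (EXEC): [IRQ0] PC=1: DEC 4 -> ACC=-1 [depth=2]
Event 8 (EXEC): [IRQ0] PC=2: INC 2 -> ACC=1 [depth=2]
Event 9 (EXEC): [IRQ0] PC=3: IRET -> resume IRQ0 at PC=0 (depth now 1) [depth=1]
Event 10 (EXEC): [IRQ0] PC=0: INC 2 -> ACC=3 [depth=1]
Event 11 (INT 0): INT 0 arrives: push (IRQ0, PC=1), enter IRQ0 at PC=0 (depth now 2) [depth=2]
Event 12 (EXEC): [IRQ0] PC=0: INC 2 -> ACC=5 [depth=2]
Event 13 (EXEC): [IRQ0] PC=1: DEC 4 -> ACC=1 [depth=2]
Event 14 (EXEC): [IRQ0] PC=2: INC 2 -> ACC=3 [depth=2]
Event 15 (EXEC): [IRQ0] PC=3: IRET -> resume IRQ0 at PC=1 (depth now 1) [depth=1]
Event 16 (EXEC): [IRQ0] PC=1: DEC 4 -> ACC=-1 [depth=1]
Event 17 (EXEC): [IRQ0] PC=2: INC 2 -> ACC=1 [depth=1]
Event 18 (EXEC): [IRQ0] PC=3: IRET -> resume MAIN at PC=3 (depth now 0) [depth=0]
Event 19 (INT 0): INT 0 arrives: push (MAIN, PC=3), enter IRQ0 at PC=0 (depth now 1) [depth=1]
Event 20 (EXEC): [IRQ0] PC=0: INC 2 -> ACC=3 [depth=1]
Event 21 (INT 0): INT 0 arrives: push (IRQ0, PC=1), enter IRQ0 at PC=0 (depth now 2) [depth=2]
Event 22 (EXEC): [IRQ0] PC=0: INC 2 -> ACC=5 [depth=2]
Event 23 (EXEC): [IRQ0] PC=1: DEC 4 -> ACC=1 [depth=2]
Event 24 (EXEC): [IRQ0] PC=2: INC 2 -> ACC=3 [depth=2]
Event 25 (EXEC): [IRQ0] PC=3: IRET -> resume IRQ0 at PC=1 (depth now 1) [depth=1]
Event 26 (EXEC): [IRQ0] PC=1: DEC 4 -> ACC=-1 [depth=1]
Event 27 (EXEC): [IRQ0] PC=2: INC 2 -> ACC=1 [depth=1]
Event 28 (EXEC): [IRQ0] PC=3: IRET -> resume MAIN at PC=3 (depth now 0) [depth=0]
Event 29 (EXEC): [MAIN] PC=3: INC 2 -> ACC=3 [depth=0]
Event 30 (EXEC): [MAIN] PC=4: INC 2 -> ACC=5 [depth=0]
Event 31 (EXEC): [MAIN] PC=5: DEC 4 -> ACC=1 [depth=0]
Event 32 (EXEC): [MAIN] PC=6: HALT [depth=0]
Max depth observed: 2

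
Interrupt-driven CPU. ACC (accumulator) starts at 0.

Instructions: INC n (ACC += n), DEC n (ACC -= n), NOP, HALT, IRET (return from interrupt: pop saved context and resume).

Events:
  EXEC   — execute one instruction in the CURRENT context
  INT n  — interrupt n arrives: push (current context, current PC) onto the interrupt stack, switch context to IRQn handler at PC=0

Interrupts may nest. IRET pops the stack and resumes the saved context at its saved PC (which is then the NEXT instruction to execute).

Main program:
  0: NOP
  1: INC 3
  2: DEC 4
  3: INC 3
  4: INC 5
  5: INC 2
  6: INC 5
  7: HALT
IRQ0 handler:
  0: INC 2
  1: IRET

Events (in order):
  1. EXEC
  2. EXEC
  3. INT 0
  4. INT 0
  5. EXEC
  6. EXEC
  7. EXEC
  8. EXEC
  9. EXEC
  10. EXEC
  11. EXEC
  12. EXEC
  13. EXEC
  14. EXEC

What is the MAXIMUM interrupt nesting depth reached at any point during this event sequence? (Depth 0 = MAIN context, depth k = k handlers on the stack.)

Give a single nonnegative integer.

Answer: 2

Derivation:
Event 1 (EXEC): [MAIN] PC=0: NOP [depth=0]
Event 2 (EXEC): [MAIN] PC=1: INC 3 -> ACC=3 [depth=0]
Event 3 (INT 0): INT 0 arrives: push (MAIN, PC=2), enter IRQ0 at PC=0 (depth now 1) [depth=1]
Event 4 (INT 0): INT 0 arrives: push (IRQ0, PC=0), enter IRQ0 at PC=0 (depth now 2) [depth=2]
Event 5 (EXEC): [IRQ0] PC=0: INC 2 -> ACC=5 [depth=2]
Event 6 (EXEC): [IRQ0] PC=1: IRET -> resume IRQ0 at PC=0 (depth now 1) [depth=1]
Event 7 (EXEC): [IRQ0] PC=0: INC 2 -> ACC=7 [depth=1]
Event 8 (EXEC): [IRQ0] PC=1: IRET -> resume MAIN at PC=2 (depth now 0) [depth=0]
Event 9 (EXEC): [MAIN] PC=2: DEC 4 -> ACC=3 [depth=0]
Event 10 (EXEC): [MAIN] PC=3: INC 3 -> ACC=6 [depth=0]
Event 11 (EXEC): [MAIN] PC=4: INC 5 -> ACC=11 [depth=0]
Event 12 (EXEC): [MAIN] PC=5: INC 2 -> ACC=13 [depth=0]
Event 13 (EXEC): [MAIN] PC=6: INC 5 -> ACC=18 [depth=0]
Event 14 (EXEC): [MAIN] PC=7: HALT [depth=0]
Max depth observed: 2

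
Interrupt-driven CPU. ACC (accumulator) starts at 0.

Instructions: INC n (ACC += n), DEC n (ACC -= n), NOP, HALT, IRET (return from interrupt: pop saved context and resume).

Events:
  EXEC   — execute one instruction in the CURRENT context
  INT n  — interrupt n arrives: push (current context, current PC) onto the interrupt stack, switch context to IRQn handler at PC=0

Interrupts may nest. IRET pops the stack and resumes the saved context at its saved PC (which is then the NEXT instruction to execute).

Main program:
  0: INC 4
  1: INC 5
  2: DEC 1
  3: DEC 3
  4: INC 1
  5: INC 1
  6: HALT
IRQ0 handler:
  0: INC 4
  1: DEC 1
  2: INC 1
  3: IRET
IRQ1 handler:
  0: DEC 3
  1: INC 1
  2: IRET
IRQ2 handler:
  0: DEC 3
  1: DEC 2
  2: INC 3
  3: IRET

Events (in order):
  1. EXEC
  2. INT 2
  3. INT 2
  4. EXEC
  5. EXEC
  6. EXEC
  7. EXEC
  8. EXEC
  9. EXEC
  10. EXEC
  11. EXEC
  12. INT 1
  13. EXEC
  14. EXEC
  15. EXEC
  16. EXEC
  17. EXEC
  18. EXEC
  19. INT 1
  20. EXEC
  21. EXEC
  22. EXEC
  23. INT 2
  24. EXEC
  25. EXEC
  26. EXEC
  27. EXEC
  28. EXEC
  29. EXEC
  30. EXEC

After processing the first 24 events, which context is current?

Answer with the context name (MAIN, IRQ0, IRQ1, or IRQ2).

Answer: IRQ2

Derivation:
Event 1 (EXEC): [MAIN] PC=0: INC 4 -> ACC=4
Event 2 (INT 2): INT 2 arrives: push (MAIN, PC=1), enter IRQ2 at PC=0 (depth now 1)
Event 3 (INT 2): INT 2 arrives: push (IRQ2, PC=0), enter IRQ2 at PC=0 (depth now 2)
Event 4 (EXEC): [IRQ2] PC=0: DEC 3 -> ACC=1
Event 5 (EXEC): [IRQ2] PC=1: DEC 2 -> ACC=-1
Event 6 (EXEC): [IRQ2] PC=2: INC 3 -> ACC=2
Event 7 (EXEC): [IRQ2] PC=3: IRET -> resume IRQ2 at PC=0 (depth now 1)
Event 8 (EXEC): [IRQ2] PC=0: DEC 3 -> ACC=-1
Event 9 (EXEC): [IRQ2] PC=1: DEC 2 -> ACC=-3
Event 10 (EXEC): [IRQ2] PC=2: INC 3 -> ACC=0
Event 11 (EXEC): [IRQ2] PC=3: IRET -> resume MAIN at PC=1 (depth now 0)
Event 12 (INT 1): INT 1 arrives: push (MAIN, PC=1), enter IRQ1 at PC=0 (depth now 1)
Event 13 (EXEC): [IRQ1] PC=0: DEC 3 -> ACC=-3
Event 14 (EXEC): [IRQ1] PC=1: INC 1 -> ACC=-2
Event 15 (EXEC): [IRQ1] PC=2: IRET -> resume MAIN at PC=1 (depth now 0)
Event 16 (EXEC): [MAIN] PC=1: INC 5 -> ACC=3
Event 17 (EXEC): [MAIN] PC=2: DEC 1 -> ACC=2
Event 18 (EXEC): [MAIN] PC=3: DEC 3 -> ACC=-1
Event 19 (INT 1): INT 1 arrives: push (MAIN, PC=4), enter IRQ1 at PC=0 (depth now 1)
Event 20 (EXEC): [IRQ1] PC=0: DEC 3 -> ACC=-4
Event 21 (EXEC): [IRQ1] PC=1: INC 1 -> ACC=-3
Event 22 (EXEC): [IRQ1] PC=2: IRET -> resume MAIN at PC=4 (depth now 0)
Event 23 (INT 2): INT 2 arrives: push (MAIN, PC=4), enter IRQ2 at PC=0 (depth now 1)
Event 24 (EXEC): [IRQ2] PC=0: DEC 3 -> ACC=-6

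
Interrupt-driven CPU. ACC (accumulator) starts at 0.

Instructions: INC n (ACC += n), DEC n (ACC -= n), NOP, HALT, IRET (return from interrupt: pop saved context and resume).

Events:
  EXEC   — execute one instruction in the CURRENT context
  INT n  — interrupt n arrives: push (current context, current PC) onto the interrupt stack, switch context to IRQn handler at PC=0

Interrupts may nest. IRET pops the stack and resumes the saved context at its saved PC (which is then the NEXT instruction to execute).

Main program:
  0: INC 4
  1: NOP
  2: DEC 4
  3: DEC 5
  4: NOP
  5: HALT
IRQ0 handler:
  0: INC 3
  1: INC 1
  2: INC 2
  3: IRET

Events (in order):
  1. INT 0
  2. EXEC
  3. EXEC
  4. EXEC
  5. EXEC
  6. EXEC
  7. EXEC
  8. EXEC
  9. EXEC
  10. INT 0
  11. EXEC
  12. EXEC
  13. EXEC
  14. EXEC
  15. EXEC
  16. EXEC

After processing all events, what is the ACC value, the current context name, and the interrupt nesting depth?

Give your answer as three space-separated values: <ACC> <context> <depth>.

Event 1 (INT 0): INT 0 arrives: push (MAIN, PC=0), enter IRQ0 at PC=0 (depth now 1)
Event 2 (EXEC): [IRQ0] PC=0: INC 3 -> ACC=3
Event 3 (EXEC): [IRQ0] PC=1: INC 1 -> ACC=4
Event 4 (EXEC): [IRQ0] PC=2: INC 2 -> ACC=6
Event 5 (EXEC): [IRQ0] PC=3: IRET -> resume MAIN at PC=0 (depth now 0)
Event 6 (EXEC): [MAIN] PC=0: INC 4 -> ACC=10
Event 7 (EXEC): [MAIN] PC=1: NOP
Event 8 (EXEC): [MAIN] PC=2: DEC 4 -> ACC=6
Event 9 (EXEC): [MAIN] PC=3: DEC 5 -> ACC=1
Event 10 (INT 0): INT 0 arrives: push (MAIN, PC=4), enter IRQ0 at PC=0 (depth now 1)
Event 11 (EXEC): [IRQ0] PC=0: INC 3 -> ACC=4
Event 12 (EXEC): [IRQ0] PC=1: INC 1 -> ACC=5
Event 13 (EXEC): [IRQ0] PC=2: INC 2 -> ACC=7
Event 14 (EXEC): [IRQ0] PC=3: IRET -> resume MAIN at PC=4 (depth now 0)
Event 15 (EXEC): [MAIN] PC=4: NOP
Event 16 (EXEC): [MAIN] PC=5: HALT

Answer: 7 MAIN 0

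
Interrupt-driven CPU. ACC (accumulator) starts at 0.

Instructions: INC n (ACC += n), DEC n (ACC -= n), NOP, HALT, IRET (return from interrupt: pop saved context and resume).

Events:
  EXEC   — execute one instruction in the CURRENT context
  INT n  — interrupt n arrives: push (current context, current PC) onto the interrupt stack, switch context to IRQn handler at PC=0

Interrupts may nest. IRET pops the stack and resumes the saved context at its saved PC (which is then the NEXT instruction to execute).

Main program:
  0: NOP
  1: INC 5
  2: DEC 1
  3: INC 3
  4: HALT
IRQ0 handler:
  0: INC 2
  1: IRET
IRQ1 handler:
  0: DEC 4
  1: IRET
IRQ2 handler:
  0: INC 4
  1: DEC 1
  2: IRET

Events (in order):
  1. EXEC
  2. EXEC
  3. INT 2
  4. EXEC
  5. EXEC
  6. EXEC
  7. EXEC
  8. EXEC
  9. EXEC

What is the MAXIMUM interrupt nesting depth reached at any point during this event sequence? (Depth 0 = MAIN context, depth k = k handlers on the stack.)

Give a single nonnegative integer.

Answer: 1

Derivation:
Event 1 (EXEC): [MAIN] PC=0: NOP [depth=0]
Event 2 (EXEC): [MAIN] PC=1: INC 5 -> ACC=5 [depth=0]
Event 3 (INT 2): INT 2 arrives: push (MAIN, PC=2), enter IRQ2 at PC=0 (depth now 1) [depth=1]
Event 4 (EXEC): [IRQ2] PC=0: INC 4 -> ACC=9 [depth=1]
Event 5 (EXEC): [IRQ2] PC=1: DEC 1 -> ACC=8 [depth=1]
Event 6 (EXEC): [IRQ2] PC=2: IRET -> resume MAIN at PC=2 (depth now 0) [depth=0]
Event 7 (EXEC): [MAIN] PC=2: DEC 1 -> ACC=7 [depth=0]
Event 8 (EXEC): [MAIN] PC=3: INC 3 -> ACC=10 [depth=0]
Event 9 (EXEC): [MAIN] PC=4: HALT [depth=0]
Max depth observed: 1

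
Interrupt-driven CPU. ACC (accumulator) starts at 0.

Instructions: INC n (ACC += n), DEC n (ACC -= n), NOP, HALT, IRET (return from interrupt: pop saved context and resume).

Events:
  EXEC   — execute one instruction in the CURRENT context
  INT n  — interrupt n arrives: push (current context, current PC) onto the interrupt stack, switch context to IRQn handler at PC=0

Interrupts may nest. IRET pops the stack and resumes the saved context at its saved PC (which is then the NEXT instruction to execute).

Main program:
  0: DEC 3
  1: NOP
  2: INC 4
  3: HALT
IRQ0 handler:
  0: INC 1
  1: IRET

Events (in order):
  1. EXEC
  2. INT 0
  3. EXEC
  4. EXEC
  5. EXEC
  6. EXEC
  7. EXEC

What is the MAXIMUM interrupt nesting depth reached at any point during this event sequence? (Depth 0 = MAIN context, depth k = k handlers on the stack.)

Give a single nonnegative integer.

Event 1 (EXEC): [MAIN] PC=0: DEC 3 -> ACC=-3 [depth=0]
Event 2 (INT 0): INT 0 arrives: push (MAIN, PC=1), enter IRQ0 at PC=0 (depth now 1) [depth=1]
Event 3 (EXEC): [IRQ0] PC=0: INC 1 -> ACC=-2 [depth=1]
Event 4 (EXEC): [IRQ0] PC=1: IRET -> resume MAIN at PC=1 (depth now 0) [depth=0]
Event 5 (EXEC): [MAIN] PC=1: NOP [depth=0]
Event 6 (EXEC): [MAIN] PC=2: INC 4 -> ACC=2 [depth=0]
Event 7 (EXEC): [MAIN] PC=3: HALT [depth=0]
Max depth observed: 1

Answer: 1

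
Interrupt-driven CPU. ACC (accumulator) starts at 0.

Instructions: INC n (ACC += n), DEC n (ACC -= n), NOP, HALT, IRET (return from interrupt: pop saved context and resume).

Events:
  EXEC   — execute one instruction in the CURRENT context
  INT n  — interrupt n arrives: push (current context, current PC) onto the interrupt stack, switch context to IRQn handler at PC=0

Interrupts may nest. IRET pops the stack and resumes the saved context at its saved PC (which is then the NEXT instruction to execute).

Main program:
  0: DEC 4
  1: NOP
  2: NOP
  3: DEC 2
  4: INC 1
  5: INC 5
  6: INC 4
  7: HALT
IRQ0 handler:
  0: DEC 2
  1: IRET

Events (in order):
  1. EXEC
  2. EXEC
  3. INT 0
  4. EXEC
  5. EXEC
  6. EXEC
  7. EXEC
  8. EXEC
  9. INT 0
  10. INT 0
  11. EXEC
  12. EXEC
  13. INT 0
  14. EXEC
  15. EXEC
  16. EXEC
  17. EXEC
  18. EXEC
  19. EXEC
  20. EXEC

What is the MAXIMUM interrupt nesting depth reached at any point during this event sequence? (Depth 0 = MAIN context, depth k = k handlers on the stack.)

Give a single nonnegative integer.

Event 1 (EXEC): [MAIN] PC=0: DEC 4 -> ACC=-4 [depth=0]
Event 2 (EXEC): [MAIN] PC=1: NOP [depth=0]
Event 3 (INT 0): INT 0 arrives: push (MAIN, PC=2), enter IRQ0 at PC=0 (depth now 1) [depth=1]
Event 4 (EXEC): [IRQ0] PC=0: DEC 2 -> ACC=-6 [depth=1]
Event 5 (EXEC): [IRQ0] PC=1: IRET -> resume MAIN at PC=2 (depth now 0) [depth=0]
Event 6 (EXEC): [MAIN] PC=2: NOP [depth=0]
Event 7 (EXEC): [MAIN] PC=3: DEC 2 -> ACC=-8 [depth=0]
Event 8 (EXEC): [MAIN] PC=4: INC 1 -> ACC=-7 [depth=0]
Event 9 (INT 0): INT 0 arrives: push (MAIN, PC=5), enter IRQ0 at PC=0 (depth now 1) [depth=1]
Event 10 (INT 0): INT 0 arrives: push (IRQ0, PC=0), enter IRQ0 at PC=0 (depth now 2) [depth=2]
Event 11 (EXEC): [IRQ0] PC=0: DEC 2 -> ACC=-9 [depth=2]
Event 12 (EXEC): [IRQ0] PC=1: IRET -> resume IRQ0 at PC=0 (depth now 1) [depth=1]
Event 13 (INT 0): INT 0 arrives: push (IRQ0, PC=0), enter IRQ0 at PC=0 (depth now 2) [depth=2]
Event 14 (EXEC): [IRQ0] PC=0: DEC 2 -> ACC=-11 [depth=2]
Event 15 (EXEC): [IRQ0] PC=1: IRET -> resume IRQ0 at PC=0 (depth now 1) [depth=1]
Event 16 (EXEC): [IRQ0] PC=0: DEC 2 -> ACC=-13 [depth=1]
Event 17 (EXEC): [IRQ0] PC=1: IRET -> resume MAIN at PC=5 (depth now 0) [depth=0]
Event 18 (EXEC): [MAIN] PC=5: INC 5 -> ACC=-8 [depth=0]
Event 19 (EXEC): [MAIN] PC=6: INC 4 -> ACC=-4 [depth=0]
Event 20 (EXEC): [MAIN] PC=7: HALT [depth=0]
Max depth observed: 2

Answer: 2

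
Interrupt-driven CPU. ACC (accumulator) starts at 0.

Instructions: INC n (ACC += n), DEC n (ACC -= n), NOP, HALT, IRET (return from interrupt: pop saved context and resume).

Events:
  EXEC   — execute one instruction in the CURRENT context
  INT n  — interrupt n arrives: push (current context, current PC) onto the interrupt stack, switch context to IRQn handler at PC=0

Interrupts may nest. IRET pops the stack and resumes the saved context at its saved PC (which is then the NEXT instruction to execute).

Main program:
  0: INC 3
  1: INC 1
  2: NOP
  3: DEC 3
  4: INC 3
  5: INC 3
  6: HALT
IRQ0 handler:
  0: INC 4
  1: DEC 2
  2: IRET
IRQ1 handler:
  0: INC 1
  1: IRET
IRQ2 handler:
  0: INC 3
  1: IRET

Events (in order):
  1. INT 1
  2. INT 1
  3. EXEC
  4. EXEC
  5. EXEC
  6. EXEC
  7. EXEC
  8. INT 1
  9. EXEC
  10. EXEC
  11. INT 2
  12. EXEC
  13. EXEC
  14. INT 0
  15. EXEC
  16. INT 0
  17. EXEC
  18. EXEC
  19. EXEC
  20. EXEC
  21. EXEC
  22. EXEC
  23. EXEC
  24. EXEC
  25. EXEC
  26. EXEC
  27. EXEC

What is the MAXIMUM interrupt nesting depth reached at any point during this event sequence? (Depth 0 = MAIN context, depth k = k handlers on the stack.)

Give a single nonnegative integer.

Answer: 2

Derivation:
Event 1 (INT 1): INT 1 arrives: push (MAIN, PC=0), enter IRQ1 at PC=0 (depth now 1) [depth=1]
Event 2 (INT 1): INT 1 arrives: push (IRQ1, PC=0), enter IRQ1 at PC=0 (depth now 2) [depth=2]
Event 3 (EXEC): [IRQ1] PC=0: INC 1 -> ACC=1 [depth=2]
Event 4 (EXEC): [IRQ1] PC=1: IRET -> resume IRQ1 at PC=0 (depth now 1) [depth=1]
Event 5 (EXEC): [IRQ1] PC=0: INC 1 -> ACC=2 [depth=1]
Event 6 (EXEC): [IRQ1] PC=1: IRET -> resume MAIN at PC=0 (depth now 0) [depth=0]
Event 7 (EXEC): [MAIN] PC=0: INC 3 -> ACC=5 [depth=0]
Event 8 (INT 1): INT 1 arrives: push (MAIN, PC=1), enter IRQ1 at PC=0 (depth now 1) [depth=1]
Event 9 (EXEC): [IRQ1] PC=0: INC 1 -> ACC=6 [depth=1]
Event 10 (EXEC): [IRQ1] PC=1: IRET -> resume MAIN at PC=1 (depth now 0) [depth=0]
Event 11 (INT 2): INT 2 arrives: push (MAIN, PC=1), enter IRQ2 at PC=0 (depth now 1) [depth=1]
Event 12 (EXEC): [IRQ2] PC=0: INC 3 -> ACC=9 [depth=1]
Event 13 (EXEC): [IRQ2] PC=1: IRET -> resume MAIN at PC=1 (depth now 0) [depth=0]
Event 14 (INT 0): INT 0 arrives: push (MAIN, PC=1), enter IRQ0 at PC=0 (depth now 1) [depth=1]
Event 15 (EXEC): [IRQ0] PC=0: INC 4 -> ACC=13 [depth=1]
Event 16 (INT 0): INT 0 arrives: push (IRQ0, PC=1), enter IRQ0 at PC=0 (depth now 2) [depth=2]
Event 17 (EXEC): [IRQ0] PC=0: INC 4 -> ACC=17 [depth=2]
Event 18 (EXEC): [IRQ0] PC=1: DEC 2 -> ACC=15 [depth=2]
Event 19 (EXEC): [IRQ0] PC=2: IRET -> resume IRQ0 at PC=1 (depth now 1) [depth=1]
Event 20 (EXEC): [IRQ0] PC=1: DEC 2 -> ACC=13 [depth=1]
Event 21 (EXEC): [IRQ0] PC=2: IRET -> resume MAIN at PC=1 (depth now 0) [depth=0]
Event 22 (EXEC): [MAIN] PC=1: INC 1 -> ACC=14 [depth=0]
Event 23 (EXEC): [MAIN] PC=2: NOP [depth=0]
Event 24 (EXEC): [MAIN] PC=3: DEC 3 -> ACC=11 [depth=0]
Event 25 (EXEC): [MAIN] PC=4: INC 3 -> ACC=14 [depth=0]
Event 26 (EXEC): [MAIN] PC=5: INC 3 -> ACC=17 [depth=0]
Event 27 (EXEC): [MAIN] PC=6: HALT [depth=0]
Max depth observed: 2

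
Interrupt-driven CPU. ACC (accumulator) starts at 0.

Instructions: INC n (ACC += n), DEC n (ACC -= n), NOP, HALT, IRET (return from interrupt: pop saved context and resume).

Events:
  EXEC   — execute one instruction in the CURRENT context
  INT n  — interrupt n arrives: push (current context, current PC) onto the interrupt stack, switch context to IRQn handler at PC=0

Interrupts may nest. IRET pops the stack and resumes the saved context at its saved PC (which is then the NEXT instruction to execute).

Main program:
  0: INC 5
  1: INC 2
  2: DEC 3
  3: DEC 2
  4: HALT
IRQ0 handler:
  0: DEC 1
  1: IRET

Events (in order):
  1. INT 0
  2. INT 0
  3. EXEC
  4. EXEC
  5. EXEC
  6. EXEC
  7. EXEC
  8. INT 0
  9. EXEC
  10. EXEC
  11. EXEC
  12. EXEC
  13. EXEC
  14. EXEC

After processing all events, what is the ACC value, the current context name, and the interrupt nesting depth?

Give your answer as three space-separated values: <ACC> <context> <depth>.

Answer: -1 MAIN 0

Derivation:
Event 1 (INT 0): INT 0 arrives: push (MAIN, PC=0), enter IRQ0 at PC=0 (depth now 1)
Event 2 (INT 0): INT 0 arrives: push (IRQ0, PC=0), enter IRQ0 at PC=0 (depth now 2)
Event 3 (EXEC): [IRQ0] PC=0: DEC 1 -> ACC=-1
Event 4 (EXEC): [IRQ0] PC=1: IRET -> resume IRQ0 at PC=0 (depth now 1)
Event 5 (EXEC): [IRQ0] PC=0: DEC 1 -> ACC=-2
Event 6 (EXEC): [IRQ0] PC=1: IRET -> resume MAIN at PC=0 (depth now 0)
Event 7 (EXEC): [MAIN] PC=0: INC 5 -> ACC=3
Event 8 (INT 0): INT 0 arrives: push (MAIN, PC=1), enter IRQ0 at PC=0 (depth now 1)
Event 9 (EXEC): [IRQ0] PC=0: DEC 1 -> ACC=2
Event 10 (EXEC): [IRQ0] PC=1: IRET -> resume MAIN at PC=1 (depth now 0)
Event 11 (EXEC): [MAIN] PC=1: INC 2 -> ACC=4
Event 12 (EXEC): [MAIN] PC=2: DEC 3 -> ACC=1
Event 13 (EXEC): [MAIN] PC=3: DEC 2 -> ACC=-1
Event 14 (EXEC): [MAIN] PC=4: HALT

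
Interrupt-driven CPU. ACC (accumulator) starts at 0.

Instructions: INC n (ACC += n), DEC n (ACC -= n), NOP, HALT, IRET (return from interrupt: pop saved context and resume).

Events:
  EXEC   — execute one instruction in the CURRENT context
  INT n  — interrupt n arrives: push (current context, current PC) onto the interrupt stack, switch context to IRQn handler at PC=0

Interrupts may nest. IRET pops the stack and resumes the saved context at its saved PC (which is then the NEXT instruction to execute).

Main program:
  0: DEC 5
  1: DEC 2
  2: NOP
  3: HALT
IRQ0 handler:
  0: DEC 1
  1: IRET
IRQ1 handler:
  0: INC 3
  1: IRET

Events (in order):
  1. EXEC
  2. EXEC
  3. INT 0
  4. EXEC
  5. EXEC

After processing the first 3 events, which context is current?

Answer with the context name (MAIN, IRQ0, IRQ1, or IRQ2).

Event 1 (EXEC): [MAIN] PC=0: DEC 5 -> ACC=-5
Event 2 (EXEC): [MAIN] PC=1: DEC 2 -> ACC=-7
Event 3 (INT 0): INT 0 arrives: push (MAIN, PC=2), enter IRQ0 at PC=0 (depth now 1)

Answer: IRQ0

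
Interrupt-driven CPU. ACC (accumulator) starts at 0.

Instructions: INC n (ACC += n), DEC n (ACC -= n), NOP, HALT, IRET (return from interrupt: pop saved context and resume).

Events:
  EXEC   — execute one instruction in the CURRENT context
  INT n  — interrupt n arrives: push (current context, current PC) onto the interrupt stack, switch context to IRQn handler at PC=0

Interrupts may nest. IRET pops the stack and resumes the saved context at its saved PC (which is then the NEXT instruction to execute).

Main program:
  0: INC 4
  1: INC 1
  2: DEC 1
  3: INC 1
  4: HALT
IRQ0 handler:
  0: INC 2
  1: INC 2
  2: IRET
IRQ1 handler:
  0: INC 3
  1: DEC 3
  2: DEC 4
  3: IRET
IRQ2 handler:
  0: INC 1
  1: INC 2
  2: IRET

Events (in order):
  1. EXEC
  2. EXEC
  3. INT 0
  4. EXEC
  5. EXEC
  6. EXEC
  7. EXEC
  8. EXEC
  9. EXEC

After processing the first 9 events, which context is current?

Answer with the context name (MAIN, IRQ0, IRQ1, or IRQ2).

Answer: MAIN

Derivation:
Event 1 (EXEC): [MAIN] PC=0: INC 4 -> ACC=4
Event 2 (EXEC): [MAIN] PC=1: INC 1 -> ACC=5
Event 3 (INT 0): INT 0 arrives: push (MAIN, PC=2), enter IRQ0 at PC=0 (depth now 1)
Event 4 (EXEC): [IRQ0] PC=0: INC 2 -> ACC=7
Event 5 (EXEC): [IRQ0] PC=1: INC 2 -> ACC=9
Event 6 (EXEC): [IRQ0] PC=2: IRET -> resume MAIN at PC=2 (depth now 0)
Event 7 (EXEC): [MAIN] PC=2: DEC 1 -> ACC=8
Event 8 (EXEC): [MAIN] PC=3: INC 1 -> ACC=9
Event 9 (EXEC): [MAIN] PC=4: HALT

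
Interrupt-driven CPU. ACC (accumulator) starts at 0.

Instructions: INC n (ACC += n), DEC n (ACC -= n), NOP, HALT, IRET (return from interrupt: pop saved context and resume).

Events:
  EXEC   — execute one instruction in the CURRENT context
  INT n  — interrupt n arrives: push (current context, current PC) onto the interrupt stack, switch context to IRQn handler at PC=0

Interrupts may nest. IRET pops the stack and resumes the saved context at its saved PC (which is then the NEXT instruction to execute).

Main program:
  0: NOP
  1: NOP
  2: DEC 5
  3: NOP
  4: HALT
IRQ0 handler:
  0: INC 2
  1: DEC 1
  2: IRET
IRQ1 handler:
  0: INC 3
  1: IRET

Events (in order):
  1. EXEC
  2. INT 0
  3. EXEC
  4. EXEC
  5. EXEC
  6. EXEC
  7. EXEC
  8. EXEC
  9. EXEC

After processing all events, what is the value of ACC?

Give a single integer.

Answer: -4

Derivation:
Event 1 (EXEC): [MAIN] PC=0: NOP
Event 2 (INT 0): INT 0 arrives: push (MAIN, PC=1), enter IRQ0 at PC=0 (depth now 1)
Event 3 (EXEC): [IRQ0] PC=0: INC 2 -> ACC=2
Event 4 (EXEC): [IRQ0] PC=1: DEC 1 -> ACC=1
Event 5 (EXEC): [IRQ0] PC=2: IRET -> resume MAIN at PC=1 (depth now 0)
Event 6 (EXEC): [MAIN] PC=1: NOP
Event 7 (EXEC): [MAIN] PC=2: DEC 5 -> ACC=-4
Event 8 (EXEC): [MAIN] PC=3: NOP
Event 9 (EXEC): [MAIN] PC=4: HALT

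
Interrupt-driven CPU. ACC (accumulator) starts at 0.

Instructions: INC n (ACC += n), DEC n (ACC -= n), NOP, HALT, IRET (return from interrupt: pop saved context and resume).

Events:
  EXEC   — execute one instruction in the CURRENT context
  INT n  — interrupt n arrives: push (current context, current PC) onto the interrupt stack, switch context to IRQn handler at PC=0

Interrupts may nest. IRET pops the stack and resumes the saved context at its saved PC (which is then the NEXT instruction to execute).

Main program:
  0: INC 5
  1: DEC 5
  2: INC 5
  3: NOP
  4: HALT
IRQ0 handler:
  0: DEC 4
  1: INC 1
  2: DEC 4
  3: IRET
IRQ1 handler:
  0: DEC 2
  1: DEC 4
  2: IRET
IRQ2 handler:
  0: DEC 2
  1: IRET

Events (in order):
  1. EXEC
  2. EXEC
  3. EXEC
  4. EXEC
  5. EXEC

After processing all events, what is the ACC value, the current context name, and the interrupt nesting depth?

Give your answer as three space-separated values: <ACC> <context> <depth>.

Event 1 (EXEC): [MAIN] PC=0: INC 5 -> ACC=5
Event 2 (EXEC): [MAIN] PC=1: DEC 5 -> ACC=0
Event 3 (EXEC): [MAIN] PC=2: INC 5 -> ACC=5
Event 4 (EXEC): [MAIN] PC=3: NOP
Event 5 (EXEC): [MAIN] PC=4: HALT

Answer: 5 MAIN 0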